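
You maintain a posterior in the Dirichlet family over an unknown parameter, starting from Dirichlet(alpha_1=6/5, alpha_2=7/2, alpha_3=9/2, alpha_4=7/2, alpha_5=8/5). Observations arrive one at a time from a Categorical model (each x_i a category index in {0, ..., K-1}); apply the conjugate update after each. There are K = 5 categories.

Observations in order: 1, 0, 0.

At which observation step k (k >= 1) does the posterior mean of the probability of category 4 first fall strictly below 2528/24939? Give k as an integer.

k = 2

obs 1: x=1 → posterior Dirichlet(6/5, 9/2, 9/2, 7/2, 8/5)
obs 2: x=0 → posterior Dirichlet(11/5, 9/2, 9/2, 7/2, 8/5)
obs 3: x=0 → posterior Dirichlet(16/5, 9/2, 9/2, 7/2, 8/5)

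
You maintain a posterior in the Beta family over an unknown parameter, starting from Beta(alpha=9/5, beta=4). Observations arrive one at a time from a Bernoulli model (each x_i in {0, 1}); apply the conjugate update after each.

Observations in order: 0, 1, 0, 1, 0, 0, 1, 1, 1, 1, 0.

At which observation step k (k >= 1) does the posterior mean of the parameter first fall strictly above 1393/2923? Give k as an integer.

k = 10

obs 1: x=0 → posterior Beta(9/5, 5)
obs 2: x=1 → posterior Beta(14/5, 5)
obs 3: x=0 → posterior Beta(14/5, 6)
obs 4: x=1 → posterior Beta(19/5, 6)
obs 5: x=0 → posterior Beta(19/5, 7)
obs 6: x=0 → posterior Beta(19/5, 8)
obs 7: x=1 → posterior Beta(24/5, 8)
obs 8: x=1 → posterior Beta(29/5, 8)
obs 9: x=1 → posterior Beta(34/5, 8)
obs 10: x=1 → posterior Beta(39/5, 8)
obs 11: x=0 → posterior Beta(39/5, 9)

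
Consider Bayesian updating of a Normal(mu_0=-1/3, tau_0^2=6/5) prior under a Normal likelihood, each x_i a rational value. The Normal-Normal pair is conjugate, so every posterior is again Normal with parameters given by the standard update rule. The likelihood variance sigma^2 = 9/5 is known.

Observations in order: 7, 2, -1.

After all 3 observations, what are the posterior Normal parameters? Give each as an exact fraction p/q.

mu_0=5/3, tau_0^2=2/5

obs 1: x=7 → posterior Normal(13/5, 18/25)
obs 2: x=2 → posterior Normal(17/7, 18/35)
obs 3: x=-1 → posterior Normal(5/3, 2/5)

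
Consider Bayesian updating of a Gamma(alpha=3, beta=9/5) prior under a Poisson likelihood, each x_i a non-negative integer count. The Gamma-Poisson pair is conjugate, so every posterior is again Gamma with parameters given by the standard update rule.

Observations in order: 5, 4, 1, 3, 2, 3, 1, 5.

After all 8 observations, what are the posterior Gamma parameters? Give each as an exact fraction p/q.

obs 1: x=5 → posterior Gamma(8, 14/5)
obs 2: x=4 → posterior Gamma(12, 19/5)
obs 3: x=1 → posterior Gamma(13, 24/5)
obs 4: x=3 → posterior Gamma(16, 29/5)
obs 5: x=2 → posterior Gamma(18, 34/5)
obs 6: x=3 → posterior Gamma(21, 39/5)
obs 7: x=1 → posterior Gamma(22, 44/5)
obs 8: x=5 → posterior Gamma(27, 49/5)

alpha=27, beta=49/5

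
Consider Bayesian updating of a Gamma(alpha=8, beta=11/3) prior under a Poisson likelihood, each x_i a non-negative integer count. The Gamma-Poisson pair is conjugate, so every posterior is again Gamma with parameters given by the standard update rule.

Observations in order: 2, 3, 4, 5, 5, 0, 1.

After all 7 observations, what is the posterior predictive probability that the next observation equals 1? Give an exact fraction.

obs 1: x=2 → posterior Gamma(10, 14/3)
obs 2: x=3 → posterior Gamma(13, 17/3)
obs 3: x=4 → posterior Gamma(17, 20/3)
obs 4: x=5 → posterior Gamma(22, 23/3)
obs 5: x=5 → posterior Gamma(27, 26/3)
obs 6: x=0 → posterior Gamma(27, 29/3)
obs 7: x=1 → posterior Gamma(28, 32/3)

16725558898897967356151788704486271129485312/85679169100660823467523045837879180908203125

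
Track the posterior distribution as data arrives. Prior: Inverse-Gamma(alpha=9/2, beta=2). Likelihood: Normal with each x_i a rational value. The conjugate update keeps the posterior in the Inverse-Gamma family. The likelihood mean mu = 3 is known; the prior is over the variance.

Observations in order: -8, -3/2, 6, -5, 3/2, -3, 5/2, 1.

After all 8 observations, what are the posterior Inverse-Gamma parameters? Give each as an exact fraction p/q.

obs 1: x=-8 → posterior Inverse-Gamma(5, 125/2)
obs 2: x=-3/2 → posterior Inverse-Gamma(11/2, 581/8)
obs 3: x=6 → posterior Inverse-Gamma(6, 617/8)
obs 4: x=-5 → posterior Inverse-Gamma(13/2, 873/8)
obs 5: x=3/2 → posterior Inverse-Gamma(7, 441/4)
obs 6: x=-3 → posterior Inverse-Gamma(15/2, 513/4)
obs 7: x=5/2 → posterior Inverse-Gamma(8, 1027/8)
obs 8: x=1 → posterior Inverse-Gamma(17/2, 1043/8)

alpha=17/2, beta=1043/8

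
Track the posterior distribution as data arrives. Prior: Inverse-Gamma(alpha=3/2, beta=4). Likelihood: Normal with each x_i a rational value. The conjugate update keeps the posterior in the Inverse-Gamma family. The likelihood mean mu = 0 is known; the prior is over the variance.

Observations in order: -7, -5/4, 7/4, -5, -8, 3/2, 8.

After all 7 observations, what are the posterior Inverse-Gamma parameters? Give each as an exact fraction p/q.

obs 1: x=-7 → posterior Inverse-Gamma(2, 57/2)
obs 2: x=-5/4 → posterior Inverse-Gamma(5/2, 937/32)
obs 3: x=7/4 → posterior Inverse-Gamma(3, 493/16)
obs 4: x=-5 → posterior Inverse-Gamma(7/2, 693/16)
obs 5: x=-8 → posterior Inverse-Gamma(4, 1205/16)
obs 6: x=3/2 → posterior Inverse-Gamma(9/2, 1223/16)
obs 7: x=8 → posterior Inverse-Gamma(5, 1735/16)

alpha=5, beta=1735/16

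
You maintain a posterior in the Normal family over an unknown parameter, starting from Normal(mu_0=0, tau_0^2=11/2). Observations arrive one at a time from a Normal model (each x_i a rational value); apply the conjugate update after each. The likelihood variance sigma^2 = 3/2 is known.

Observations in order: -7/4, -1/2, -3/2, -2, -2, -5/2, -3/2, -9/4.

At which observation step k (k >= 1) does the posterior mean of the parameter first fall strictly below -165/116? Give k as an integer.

k = 5

obs 1: x=-7/4 → posterior Normal(-11/8, 33/28)
obs 2: x=-1/2 → posterior Normal(-99/100, 33/50)
obs 3: x=-3/2 → posterior Normal(-55/48, 11/24)
obs 4: x=-2 → posterior Normal(-253/188, 33/94)
obs 5: x=-2 → posterior Normal(-341/232, 33/116)
obs 6: x=-5/2 → posterior Normal(-451/276, 11/46)
obs 7: x=-3/2 → posterior Normal(-517/320, 33/160)
obs 8: x=-9/4 → posterior Normal(-22/13, 33/182)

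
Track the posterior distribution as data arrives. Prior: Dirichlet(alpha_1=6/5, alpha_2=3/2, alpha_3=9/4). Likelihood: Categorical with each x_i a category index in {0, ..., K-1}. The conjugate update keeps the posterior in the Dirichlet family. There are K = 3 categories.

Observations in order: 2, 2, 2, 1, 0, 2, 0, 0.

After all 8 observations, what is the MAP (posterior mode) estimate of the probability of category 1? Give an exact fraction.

obs 1: x=2 → posterior Dirichlet(6/5, 3/2, 13/4)
obs 2: x=2 → posterior Dirichlet(6/5, 3/2, 17/4)
obs 3: x=2 → posterior Dirichlet(6/5, 3/2, 21/4)
obs 4: x=1 → posterior Dirichlet(6/5, 5/2, 21/4)
obs 5: x=0 → posterior Dirichlet(11/5, 5/2, 21/4)
obs 6: x=2 → posterior Dirichlet(11/5, 5/2, 25/4)
obs 7: x=0 → posterior Dirichlet(16/5, 5/2, 25/4)
obs 8: x=0 → posterior Dirichlet(21/5, 5/2, 25/4)

30/199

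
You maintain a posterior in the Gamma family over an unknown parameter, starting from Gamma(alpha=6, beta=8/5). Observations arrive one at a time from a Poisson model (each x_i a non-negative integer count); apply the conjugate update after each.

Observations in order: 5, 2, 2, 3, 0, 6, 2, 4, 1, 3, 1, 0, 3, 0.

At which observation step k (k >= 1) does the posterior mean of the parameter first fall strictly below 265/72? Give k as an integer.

obs 1: x=5 → posterior Gamma(11, 13/5)
obs 2: x=2 → posterior Gamma(13, 18/5)
obs 3: x=2 → posterior Gamma(15, 23/5)
obs 4: x=3 → posterior Gamma(18, 28/5)
obs 5: x=0 → posterior Gamma(18, 33/5)
obs 6: x=6 → posterior Gamma(24, 38/5)
obs 7: x=2 → posterior Gamma(26, 43/5)
obs 8: x=4 → posterior Gamma(30, 48/5)
obs 9: x=1 → posterior Gamma(31, 53/5)
obs 10: x=3 → posterior Gamma(34, 58/5)
obs 11: x=1 → posterior Gamma(35, 63/5)
obs 12: x=0 → posterior Gamma(35, 68/5)
obs 13: x=3 → posterior Gamma(38, 73/5)
obs 14: x=0 → posterior Gamma(38, 78/5)

k = 2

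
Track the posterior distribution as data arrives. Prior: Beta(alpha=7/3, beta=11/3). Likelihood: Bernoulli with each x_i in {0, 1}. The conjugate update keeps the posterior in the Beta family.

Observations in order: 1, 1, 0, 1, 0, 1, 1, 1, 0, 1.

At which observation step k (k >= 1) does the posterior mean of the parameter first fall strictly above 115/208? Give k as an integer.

k = 7

obs 1: x=1 → posterior Beta(10/3, 11/3)
obs 2: x=1 → posterior Beta(13/3, 11/3)
obs 3: x=0 → posterior Beta(13/3, 14/3)
obs 4: x=1 → posterior Beta(16/3, 14/3)
obs 5: x=0 → posterior Beta(16/3, 17/3)
obs 6: x=1 → posterior Beta(19/3, 17/3)
obs 7: x=1 → posterior Beta(22/3, 17/3)
obs 8: x=1 → posterior Beta(25/3, 17/3)
obs 9: x=0 → posterior Beta(25/3, 20/3)
obs 10: x=1 → posterior Beta(28/3, 20/3)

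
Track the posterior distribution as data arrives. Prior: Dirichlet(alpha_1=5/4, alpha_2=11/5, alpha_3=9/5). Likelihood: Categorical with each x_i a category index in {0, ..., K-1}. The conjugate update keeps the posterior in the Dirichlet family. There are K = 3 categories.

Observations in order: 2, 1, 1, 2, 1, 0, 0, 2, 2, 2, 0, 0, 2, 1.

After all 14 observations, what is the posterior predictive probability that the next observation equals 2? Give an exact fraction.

156/385

obs 1: x=2 → posterior Dirichlet(5/4, 11/5, 14/5)
obs 2: x=1 → posterior Dirichlet(5/4, 16/5, 14/5)
obs 3: x=1 → posterior Dirichlet(5/4, 21/5, 14/5)
obs 4: x=2 → posterior Dirichlet(5/4, 21/5, 19/5)
obs 5: x=1 → posterior Dirichlet(5/4, 26/5, 19/5)
obs 6: x=0 → posterior Dirichlet(9/4, 26/5, 19/5)
obs 7: x=0 → posterior Dirichlet(13/4, 26/5, 19/5)
obs 8: x=2 → posterior Dirichlet(13/4, 26/5, 24/5)
obs 9: x=2 → posterior Dirichlet(13/4, 26/5, 29/5)
obs 10: x=2 → posterior Dirichlet(13/4, 26/5, 34/5)
obs 11: x=0 → posterior Dirichlet(17/4, 26/5, 34/5)
obs 12: x=0 → posterior Dirichlet(21/4, 26/5, 34/5)
obs 13: x=2 → posterior Dirichlet(21/4, 26/5, 39/5)
obs 14: x=1 → posterior Dirichlet(21/4, 31/5, 39/5)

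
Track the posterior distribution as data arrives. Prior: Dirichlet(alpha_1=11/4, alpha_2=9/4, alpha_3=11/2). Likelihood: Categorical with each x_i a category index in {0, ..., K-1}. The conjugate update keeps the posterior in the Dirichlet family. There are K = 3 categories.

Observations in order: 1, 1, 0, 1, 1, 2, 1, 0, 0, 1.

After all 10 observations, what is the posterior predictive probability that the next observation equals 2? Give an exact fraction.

obs 1: x=1 → posterior Dirichlet(11/4, 13/4, 11/2)
obs 2: x=1 → posterior Dirichlet(11/4, 17/4, 11/2)
obs 3: x=0 → posterior Dirichlet(15/4, 17/4, 11/2)
obs 4: x=1 → posterior Dirichlet(15/4, 21/4, 11/2)
obs 5: x=1 → posterior Dirichlet(15/4, 25/4, 11/2)
obs 6: x=2 → posterior Dirichlet(15/4, 25/4, 13/2)
obs 7: x=1 → posterior Dirichlet(15/4, 29/4, 13/2)
obs 8: x=0 → posterior Dirichlet(19/4, 29/4, 13/2)
obs 9: x=0 → posterior Dirichlet(23/4, 29/4, 13/2)
obs 10: x=1 → posterior Dirichlet(23/4, 33/4, 13/2)

13/41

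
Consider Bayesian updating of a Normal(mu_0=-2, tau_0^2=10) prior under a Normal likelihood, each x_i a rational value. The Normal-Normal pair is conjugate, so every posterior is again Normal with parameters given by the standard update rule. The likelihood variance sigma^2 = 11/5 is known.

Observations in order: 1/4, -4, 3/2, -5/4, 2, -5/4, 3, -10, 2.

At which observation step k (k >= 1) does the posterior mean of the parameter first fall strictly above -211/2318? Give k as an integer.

k = 7

obs 1: x=1/4 → posterior Normal(-19/122, 110/61)
obs 2: x=-4 → posterior Normal(-419/222, 110/111)
obs 3: x=3/2 → posterior Normal(-269/322, 110/161)
obs 4: x=-5/4 → posterior Normal(-197/211, 110/211)
obs 5: x=2 → posterior Normal(-97/261, 110/261)
obs 6: x=-5/4 → posterior Normal(-319/622, 110/311)
obs 7: x=3 → posterior Normal(-1/38, 110/361)
obs 8: x=-10 → posterior Normal(-1019/822, 110/411)
obs 9: x=2 → posterior Normal(-819/922, 110/461)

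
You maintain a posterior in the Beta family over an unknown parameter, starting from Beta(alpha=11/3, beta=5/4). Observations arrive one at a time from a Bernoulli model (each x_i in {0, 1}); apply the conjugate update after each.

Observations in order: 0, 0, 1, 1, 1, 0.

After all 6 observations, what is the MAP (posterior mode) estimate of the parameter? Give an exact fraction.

68/107

obs 1: x=0 → posterior Beta(11/3, 9/4)
obs 2: x=0 → posterior Beta(11/3, 13/4)
obs 3: x=1 → posterior Beta(14/3, 13/4)
obs 4: x=1 → posterior Beta(17/3, 13/4)
obs 5: x=1 → posterior Beta(20/3, 13/4)
obs 6: x=0 → posterior Beta(20/3, 17/4)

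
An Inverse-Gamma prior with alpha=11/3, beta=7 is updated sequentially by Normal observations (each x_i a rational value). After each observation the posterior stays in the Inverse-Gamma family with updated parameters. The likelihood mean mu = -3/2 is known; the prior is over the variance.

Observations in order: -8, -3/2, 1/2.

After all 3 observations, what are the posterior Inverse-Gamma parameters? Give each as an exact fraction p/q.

alpha=31/6, beta=241/8

obs 1: x=-8 → posterior Inverse-Gamma(25/6, 225/8)
obs 2: x=-3/2 → posterior Inverse-Gamma(14/3, 225/8)
obs 3: x=1/2 → posterior Inverse-Gamma(31/6, 241/8)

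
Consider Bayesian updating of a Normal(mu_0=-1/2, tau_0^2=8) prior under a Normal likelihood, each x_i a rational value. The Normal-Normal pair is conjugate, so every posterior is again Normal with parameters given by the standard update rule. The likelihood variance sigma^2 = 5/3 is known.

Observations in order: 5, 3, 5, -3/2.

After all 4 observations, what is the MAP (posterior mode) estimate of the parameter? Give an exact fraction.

547/202

obs 1: x=5 → posterior Normal(235/58, 40/29)
obs 2: x=3 → posterior Normal(379/106, 40/53)
obs 3: x=5 → posterior Normal(619/154, 40/77)
obs 4: x=-3/2 → posterior Normal(547/202, 40/101)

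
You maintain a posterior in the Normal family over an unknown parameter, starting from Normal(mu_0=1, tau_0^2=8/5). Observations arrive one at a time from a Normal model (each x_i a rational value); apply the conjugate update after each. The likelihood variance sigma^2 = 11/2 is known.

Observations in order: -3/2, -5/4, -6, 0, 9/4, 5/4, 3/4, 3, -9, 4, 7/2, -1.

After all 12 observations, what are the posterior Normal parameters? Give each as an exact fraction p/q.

mu_0=-9/247, tau_0^2=88/247

obs 1: x=-3/2 → posterior Normal(31/71, 88/71)
obs 2: x=-5/4 → posterior Normal(11/87, 88/87)
obs 3: x=-6 → posterior Normal(-85/103, 88/103)
obs 4: x=0 → posterior Normal(-5/7, 88/119)
obs 5: x=9/4 → posterior Normal(-49/135, 88/135)
obs 6: x=5/4 → posterior Normal(-29/151, 88/151)
obs 7: x=3/4 → posterior Normal(-17/167, 88/167)
obs 8: x=3 → posterior Normal(31/183, 88/183)
obs 9: x=-9 → posterior Normal(-113/199, 88/199)
obs 10: x=4 → posterior Normal(-49/215, 88/215)
obs 11: x=7/2 → posterior Normal(1/33, 8/21)
obs 12: x=-1 → posterior Normal(-9/247, 88/247)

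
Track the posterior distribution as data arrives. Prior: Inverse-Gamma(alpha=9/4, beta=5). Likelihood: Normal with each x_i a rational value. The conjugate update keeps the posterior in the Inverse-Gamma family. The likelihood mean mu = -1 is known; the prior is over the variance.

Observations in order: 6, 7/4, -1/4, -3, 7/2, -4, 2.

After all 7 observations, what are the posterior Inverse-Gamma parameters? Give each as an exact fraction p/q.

alpha=23/4, beta=875/16

obs 1: x=6 → posterior Inverse-Gamma(11/4, 59/2)
obs 2: x=7/4 → posterior Inverse-Gamma(13/4, 1065/32)
obs 3: x=-1/4 → posterior Inverse-Gamma(15/4, 537/16)
obs 4: x=-3 → posterior Inverse-Gamma(17/4, 569/16)
obs 5: x=7/2 → posterior Inverse-Gamma(19/4, 731/16)
obs 6: x=-4 → posterior Inverse-Gamma(21/4, 803/16)
obs 7: x=2 → posterior Inverse-Gamma(23/4, 875/16)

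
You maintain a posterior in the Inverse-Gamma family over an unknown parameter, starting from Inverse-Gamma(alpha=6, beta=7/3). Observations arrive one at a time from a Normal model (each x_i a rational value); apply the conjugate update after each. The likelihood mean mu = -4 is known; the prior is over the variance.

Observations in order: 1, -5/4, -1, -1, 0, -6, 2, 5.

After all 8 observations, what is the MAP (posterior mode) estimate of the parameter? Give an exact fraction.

9227/1056

obs 1: x=1 → posterior Inverse-Gamma(13/2, 89/6)
obs 2: x=-5/4 → posterior Inverse-Gamma(7, 1787/96)
obs 3: x=-1 → posterior Inverse-Gamma(15/2, 2219/96)
obs 4: x=-1 → posterior Inverse-Gamma(8, 2651/96)
obs 5: x=0 → posterior Inverse-Gamma(17/2, 3419/96)
obs 6: x=-6 → posterior Inverse-Gamma(9, 3611/96)
obs 7: x=2 → posterior Inverse-Gamma(19/2, 5339/96)
obs 8: x=5 → posterior Inverse-Gamma(10, 9227/96)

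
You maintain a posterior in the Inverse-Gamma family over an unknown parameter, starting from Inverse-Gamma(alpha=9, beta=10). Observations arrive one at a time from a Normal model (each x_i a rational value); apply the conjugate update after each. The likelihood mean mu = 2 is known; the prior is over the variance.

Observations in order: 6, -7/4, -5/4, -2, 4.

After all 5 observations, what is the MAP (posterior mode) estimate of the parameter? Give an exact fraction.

129/40

obs 1: x=6 → posterior Inverse-Gamma(19/2, 18)
obs 2: x=-7/4 → posterior Inverse-Gamma(10, 801/32)
obs 3: x=-5/4 → posterior Inverse-Gamma(21/2, 485/16)
obs 4: x=-2 → posterior Inverse-Gamma(11, 613/16)
obs 5: x=4 → posterior Inverse-Gamma(23/2, 645/16)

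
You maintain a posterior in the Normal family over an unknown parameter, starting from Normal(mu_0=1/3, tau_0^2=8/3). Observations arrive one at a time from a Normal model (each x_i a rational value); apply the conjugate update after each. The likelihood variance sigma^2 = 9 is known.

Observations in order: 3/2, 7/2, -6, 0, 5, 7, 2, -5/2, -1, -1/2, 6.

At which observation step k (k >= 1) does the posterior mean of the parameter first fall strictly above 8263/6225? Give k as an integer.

k = 7

obs 1: x=3/2 → posterior Normal(3/5, 72/35)
obs 2: x=7/2 → posterior Normal(49/43, 72/43)
obs 3: x=-6 → posterior Normal(1/51, 24/17)
obs 4: x=0 → posterior Normal(1/59, 72/59)
obs 5: x=5 → posterior Normal(41/67, 72/67)
obs 6: x=7 → posterior Normal(97/75, 24/25)
obs 7: x=2 → posterior Normal(113/83, 72/83)
obs 8: x=-5/2 → posterior Normal(93/91, 72/91)
obs 9: x=-1 → posterior Normal(85/99, 8/11)
obs 10: x=-1/2 → posterior Normal(81/107, 72/107)
obs 11: x=6 → posterior Normal(129/115, 72/115)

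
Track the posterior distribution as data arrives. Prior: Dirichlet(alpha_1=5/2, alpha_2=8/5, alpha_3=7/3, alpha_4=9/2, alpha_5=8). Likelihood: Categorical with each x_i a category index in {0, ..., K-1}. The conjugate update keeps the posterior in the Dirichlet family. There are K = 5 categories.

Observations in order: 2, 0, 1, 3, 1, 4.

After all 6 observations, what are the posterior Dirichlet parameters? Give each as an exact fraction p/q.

obs 1: x=2 → posterior Dirichlet(5/2, 8/5, 10/3, 9/2, 8)
obs 2: x=0 → posterior Dirichlet(7/2, 8/5, 10/3, 9/2, 8)
obs 3: x=1 → posterior Dirichlet(7/2, 13/5, 10/3, 9/2, 8)
obs 4: x=3 → posterior Dirichlet(7/2, 13/5, 10/3, 11/2, 8)
obs 5: x=1 → posterior Dirichlet(7/2, 18/5, 10/3, 11/2, 8)
obs 6: x=4 → posterior Dirichlet(7/2, 18/5, 10/3, 11/2, 9)

alpha_1=7/2, alpha_2=18/5, alpha_3=10/3, alpha_4=11/2, alpha_5=9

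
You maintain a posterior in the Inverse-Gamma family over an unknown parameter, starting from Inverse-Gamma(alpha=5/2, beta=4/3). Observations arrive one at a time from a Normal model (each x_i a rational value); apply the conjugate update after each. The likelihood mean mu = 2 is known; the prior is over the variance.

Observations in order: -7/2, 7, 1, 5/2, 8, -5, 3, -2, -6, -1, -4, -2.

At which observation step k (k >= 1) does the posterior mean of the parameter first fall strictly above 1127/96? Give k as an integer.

obs 1: x=-7/2 → posterior Inverse-Gamma(3, 395/24)
obs 2: x=7 → posterior Inverse-Gamma(7/2, 695/24)
obs 3: x=1 → posterior Inverse-Gamma(4, 707/24)
obs 4: x=5/2 → posterior Inverse-Gamma(9/2, 355/12)
obs 5: x=8 → posterior Inverse-Gamma(5, 571/12)
obs 6: x=-5 → posterior Inverse-Gamma(11/2, 865/12)
obs 7: x=3 → posterior Inverse-Gamma(6, 871/12)
obs 8: x=-2 → posterior Inverse-Gamma(13/2, 967/12)
obs 9: x=-6 → posterior Inverse-Gamma(7, 1351/12)
obs 10: x=-1 → posterior Inverse-Gamma(15/2, 1405/12)
obs 11: x=-4 → posterior Inverse-Gamma(8, 1621/12)
obs 12: x=-2 → posterior Inverse-Gamma(17/2, 1717/12)

k = 5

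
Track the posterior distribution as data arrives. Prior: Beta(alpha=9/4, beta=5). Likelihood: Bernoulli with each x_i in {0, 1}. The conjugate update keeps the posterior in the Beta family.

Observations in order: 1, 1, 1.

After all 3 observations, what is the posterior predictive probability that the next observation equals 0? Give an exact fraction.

obs 1: x=1 → posterior Beta(13/4, 5)
obs 2: x=1 → posterior Beta(17/4, 5)
obs 3: x=1 → posterior Beta(21/4, 5)

20/41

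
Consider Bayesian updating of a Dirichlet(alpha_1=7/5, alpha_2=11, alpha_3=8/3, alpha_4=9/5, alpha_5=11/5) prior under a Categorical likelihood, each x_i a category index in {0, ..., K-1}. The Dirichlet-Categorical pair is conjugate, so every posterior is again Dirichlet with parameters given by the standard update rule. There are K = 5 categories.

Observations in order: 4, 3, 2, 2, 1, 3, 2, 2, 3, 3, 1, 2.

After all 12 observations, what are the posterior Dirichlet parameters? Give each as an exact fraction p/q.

alpha_1=7/5, alpha_2=13, alpha_3=23/3, alpha_4=29/5, alpha_5=16/5

obs 1: x=4 → posterior Dirichlet(7/5, 11, 8/3, 9/5, 16/5)
obs 2: x=3 → posterior Dirichlet(7/5, 11, 8/3, 14/5, 16/5)
obs 3: x=2 → posterior Dirichlet(7/5, 11, 11/3, 14/5, 16/5)
obs 4: x=2 → posterior Dirichlet(7/5, 11, 14/3, 14/5, 16/5)
obs 5: x=1 → posterior Dirichlet(7/5, 12, 14/3, 14/5, 16/5)
obs 6: x=3 → posterior Dirichlet(7/5, 12, 14/3, 19/5, 16/5)
obs 7: x=2 → posterior Dirichlet(7/5, 12, 17/3, 19/5, 16/5)
obs 8: x=2 → posterior Dirichlet(7/5, 12, 20/3, 19/5, 16/5)
obs 9: x=3 → posterior Dirichlet(7/5, 12, 20/3, 24/5, 16/5)
obs 10: x=3 → posterior Dirichlet(7/5, 12, 20/3, 29/5, 16/5)
obs 11: x=1 → posterior Dirichlet(7/5, 13, 20/3, 29/5, 16/5)
obs 12: x=2 → posterior Dirichlet(7/5, 13, 23/3, 29/5, 16/5)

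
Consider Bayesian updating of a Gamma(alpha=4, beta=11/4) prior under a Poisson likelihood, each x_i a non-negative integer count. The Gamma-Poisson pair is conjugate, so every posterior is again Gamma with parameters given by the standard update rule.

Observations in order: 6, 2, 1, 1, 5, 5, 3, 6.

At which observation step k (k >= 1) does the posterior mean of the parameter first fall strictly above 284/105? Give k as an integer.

obs 1: x=6 → posterior Gamma(10, 15/4)
obs 2: x=2 → posterior Gamma(12, 19/4)
obs 3: x=1 → posterior Gamma(13, 23/4)
obs 4: x=1 → posterior Gamma(14, 27/4)
obs 5: x=5 → posterior Gamma(19, 31/4)
obs 6: x=5 → posterior Gamma(24, 35/4)
obs 7: x=3 → posterior Gamma(27, 39/4)
obs 8: x=6 → posterior Gamma(33, 43/4)

k = 6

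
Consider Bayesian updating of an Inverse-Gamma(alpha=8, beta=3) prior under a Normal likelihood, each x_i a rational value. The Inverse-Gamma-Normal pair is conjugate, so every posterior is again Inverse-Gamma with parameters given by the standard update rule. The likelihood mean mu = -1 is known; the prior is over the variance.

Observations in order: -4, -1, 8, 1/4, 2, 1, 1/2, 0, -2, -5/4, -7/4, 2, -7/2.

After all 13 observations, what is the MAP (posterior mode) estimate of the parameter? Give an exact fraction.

obs 1: x=-4 → posterior Inverse-Gamma(17/2, 15/2)
obs 2: x=-1 → posterior Inverse-Gamma(9, 15/2)
obs 3: x=8 → posterior Inverse-Gamma(19/2, 48)
obs 4: x=1/4 → posterior Inverse-Gamma(10, 1561/32)
obs 5: x=2 → posterior Inverse-Gamma(21/2, 1705/32)
obs 6: x=1 → posterior Inverse-Gamma(11, 1769/32)
obs 7: x=1/2 → posterior Inverse-Gamma(23/2, 1805/32)
obs 8: x=0 → posterior Inverse-Gamma(12, 1821/32)
obs 9: x=-2 → posterior Inverse-Gamma(25/2, 1837/32)
obs 10: x=-5/4 → posterior Inverse-Gamma(13, 919/16)
obs 11: x=-7/4 → posterior Inverse-Gamma(27/2, 1847/32)
obs 12: x=2 → posterior Inverse-Gamma(14, 1991/32)
obs 13: x=-7/2 → posterior Inverse-Gamma(29/2, 2091/32)

2091/496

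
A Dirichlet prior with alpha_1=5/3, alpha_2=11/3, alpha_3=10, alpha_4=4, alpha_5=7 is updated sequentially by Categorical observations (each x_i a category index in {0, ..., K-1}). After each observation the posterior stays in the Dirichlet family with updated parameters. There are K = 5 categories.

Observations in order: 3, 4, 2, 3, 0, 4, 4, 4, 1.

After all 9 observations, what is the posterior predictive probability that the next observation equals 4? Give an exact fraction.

33/106

obs 1: x=3 → posterior Dirichlet(5/3, 11/3, 10, 5, 7)
obs 2: x=4 → posterior Dirichlet(5/3, 11/3, 10, 5, 8)
obs 3: x=2 → posterior Dirichlet(5/3, 11/3, 11, 5, 8)
obs 4: x=3 → posterior Dirichlet(5/3, 11/3, 11, 6, 8)
obs 5: x=0 → posterior Dirichlet(8/3, 11/3, 11, 6, 8)
obs 6: x=4 → posterior Dirichlet(8/3, 11/3, 11, 6, 9)
obs 7: x=4 → posterior Dirichlet(8/3, 11/3, 11, 6, 10)
obs 8: x=4 → posterior Dirichlet(8/3, 11/3, 11, 6, 11)
obs 9: x=1 → posterior Dirichlet(8/3, 14/3, 11, 6, 11)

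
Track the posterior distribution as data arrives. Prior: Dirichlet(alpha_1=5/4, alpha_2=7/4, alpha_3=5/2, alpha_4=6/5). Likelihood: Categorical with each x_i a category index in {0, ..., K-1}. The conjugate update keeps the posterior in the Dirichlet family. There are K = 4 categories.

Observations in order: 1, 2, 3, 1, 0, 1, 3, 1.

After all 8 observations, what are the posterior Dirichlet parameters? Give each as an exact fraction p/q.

alpha_1=9/4, alpha_2=23/4, alpha_3=7/2, alpha_4=16/5

obs 1: x=1 → posterior Dirichlet(5/4, 11/4, 5/2, 6/5)
obs 2: x=2 → posterior Dirichlet(5/4, 11/4, 7/2, 6/5)
obs 3: x=3 → posterior Dirichlet(5/4, 11/4, 7/2, 11/5)
obs 4: x=1 → posterior Dirichlet(5/4, 15/4, 7/2, 11/5)
obs 5: x=0 → posterior Dirichlet(9/4, 15/4, 7/2, 11/5)
obs 6: x=1 → posterior Dirichlet(9/4, 19/4, 7/2, 11/5)
obs 7: x=3 → posterior Dirichlet(9/4, 19/4, 7/2, 16/5)
obs 8: x=1 → posterior Dirichlet(9/4, 23/4, 7/2, 16/5)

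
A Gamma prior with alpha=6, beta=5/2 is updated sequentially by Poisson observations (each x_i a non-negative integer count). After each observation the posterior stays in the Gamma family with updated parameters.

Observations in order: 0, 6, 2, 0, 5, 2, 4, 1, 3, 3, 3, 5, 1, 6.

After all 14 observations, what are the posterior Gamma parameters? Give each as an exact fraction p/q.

alpha=47, beta=33/2

obs 1: x=0 → posterior Gamma(6, 7/2)
obs 2: x=6 → posterior Gamma(12, 9/2)
obs 3: x=2 → posterior Gamma(14, 11/2)
obs 4: x=0 → posterior Gamma(14, 13/2)
obs 5: x=5 → posterior Gamma(19, 15/2)
obs 6: x=2 → posterior Gamma(21, 17/2)
obs 7: x=4 → posterior Gamma(25, 19/2)
obs 8: x=1 → posterior Gamma(26, 21/2)
obs 9: x=3 → posterior Gamma(29, 23/2)
obs 10: x=3 → posterior Gamma(32, 25/2)
obs 11: x=3 → posterior Gamma(35, 27/2)
obs 12: x=5 → posterior Gamma(40, 29/2)
obs 13: x=1 → posterior Gamma(41, 31/2)
obs 14: x=6 → posterior Gamma(47, 33/2)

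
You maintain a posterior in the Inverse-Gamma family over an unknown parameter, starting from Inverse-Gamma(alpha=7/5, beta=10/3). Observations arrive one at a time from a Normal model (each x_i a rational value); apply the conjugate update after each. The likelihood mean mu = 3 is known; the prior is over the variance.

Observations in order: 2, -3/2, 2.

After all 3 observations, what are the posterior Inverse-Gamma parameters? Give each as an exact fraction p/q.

obs 1: x=2 → posterior Inverse-Gamma(19/10, 23/6)
obs 2: x=-3/2 → posterior Inverse-Gamma(12/5, 335/24)
obs 3: x=2 → posterior Inverse-Gamma(29/10, 347/24)

alpha=29/10, beta=347/24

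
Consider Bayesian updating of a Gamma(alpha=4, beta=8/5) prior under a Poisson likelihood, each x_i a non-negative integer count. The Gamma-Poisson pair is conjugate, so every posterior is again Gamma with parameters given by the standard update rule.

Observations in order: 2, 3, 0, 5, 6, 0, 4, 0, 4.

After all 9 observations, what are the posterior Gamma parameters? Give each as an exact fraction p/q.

alpha=28, beta=53/5

obs 1: x=2 → posterior Gamma(6, 13/5)
obs 2: x=3 → posterior Gamma(9, 18/5)
obs 3: x=0 → posterior Gamma(9, 23/5)
obs 4: x=5 → posterior Gamma(14, 28/5)
obs 5: x=6 → posterior Gamma(20, 33/5)
obs 6: x=0 → posterior Gamma(20, 38/5)
obs 7: x=4 → posterior Gamma(24, 43/5)
obs 8: x=0 → posterior Gamma(24, 48/5)
obs 9: x=4 → posterior Gamma(28, 53/5)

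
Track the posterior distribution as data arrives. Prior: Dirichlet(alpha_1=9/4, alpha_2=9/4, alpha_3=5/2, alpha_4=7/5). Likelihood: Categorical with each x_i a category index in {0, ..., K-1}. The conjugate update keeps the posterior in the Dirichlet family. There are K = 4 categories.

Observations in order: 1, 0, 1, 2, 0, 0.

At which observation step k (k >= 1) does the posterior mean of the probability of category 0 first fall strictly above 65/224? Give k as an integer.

k = 2

obs 1: x=1 → posterior Dirichlet(9/4, 13/4, 5/2, 7/5)
obs 2: x=0 → posterior Dirichlet(13/4, 13/4, 5/2, 7/5)
obs 3: x=1 → posterior Dirichlet(13/4, 17/4, 5/2, 7/5)
obs 4: x=2 → posterior Dirichlet(13/4, 17/4, 7/2, 7/5)
obs 5: x=0 → posterior Dirichlet(17/4, 17/4, 7/2, 7/5)
obs 6: x=0 → posterior Dirichlet(21/4, 17/4, 7/2, 7/5)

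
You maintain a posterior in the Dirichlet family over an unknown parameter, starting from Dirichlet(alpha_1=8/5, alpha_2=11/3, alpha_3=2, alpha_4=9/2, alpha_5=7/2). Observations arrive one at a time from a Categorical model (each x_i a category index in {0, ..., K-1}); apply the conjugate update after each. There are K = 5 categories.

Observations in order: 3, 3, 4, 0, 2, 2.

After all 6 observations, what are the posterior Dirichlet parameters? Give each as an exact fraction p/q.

obs 1: x=3 → posterior Dirichlet(8/5, 11/3, 2, 11/2, 7/2)
obs 2: x=3 → posterior Dirichlet(8/5, 11/3, 2, 13/2, 7/2)
obs 3: x=4 → posterior Dirichlet(8/5, 11/3, 2, 13/2, 9/2)
obs 4: x=0 → posterior Dirichlet(13/5, 11/3, 2, 13/2, 9/2)
obs 5: x=2 → posterior Dirichlet(13/5, 11/3, 3, 13/2, 9/2)
obs 6: x=2 → posterior Dirichlet(13/5, 11/3, 4, 13/2, 9/2)

alpha_1=13/5, alpha_2=11/3, alpha_3=4, alpha_4=13/2, alpha_5=9/2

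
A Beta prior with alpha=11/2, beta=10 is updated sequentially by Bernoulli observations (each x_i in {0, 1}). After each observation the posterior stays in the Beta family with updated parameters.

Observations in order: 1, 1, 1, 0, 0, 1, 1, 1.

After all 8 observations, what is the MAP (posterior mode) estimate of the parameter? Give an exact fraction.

obs 1: x=1 → posterior Beta(13/2, 10)
obs 2: x=1 → posterior Beta(15/2, 10)
obs 3: x=1 → posterior Beta(17/2, 10)
obs 4: x=0 → posterior Beta(17/2, 11)
obs 5: x=0 → posterior Beta(17/2, 12)
obs 6: x=1 → posterior Beta(19/2, 12)
obs 7: x=1 → posterior Beta(21/2, 12)
obs 8: x=1 → posterior Beta(23/2, 12)

21/43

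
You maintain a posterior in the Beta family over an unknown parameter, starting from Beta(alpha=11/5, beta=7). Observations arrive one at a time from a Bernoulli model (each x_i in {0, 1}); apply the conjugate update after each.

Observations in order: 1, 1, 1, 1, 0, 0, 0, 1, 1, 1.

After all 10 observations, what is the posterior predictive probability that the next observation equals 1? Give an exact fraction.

obs 1: x=1 → posterior Beta(16/5, 7)
obs 2: x=1 → posterior Beta(21/5, 7)
obs 3: x=1 → posterior Beta(26/5, 7)
obs 4: x=1 → posterior Beta(31/5, 7)
obs 5: x=0 → posterior Beta(31/5, 8)
obs 6: x=0 → posterior Beta(31/5, 9)
obs 7: x=0 → posterior Beta(31/5, 10)
obs 8: x=1 → posterior Beta(36/5, 10)
obs 9: x=1 → posterior Beta(41/5, 10)
obs 10: x=1 → posterior Beta(46/5, 10)

23/48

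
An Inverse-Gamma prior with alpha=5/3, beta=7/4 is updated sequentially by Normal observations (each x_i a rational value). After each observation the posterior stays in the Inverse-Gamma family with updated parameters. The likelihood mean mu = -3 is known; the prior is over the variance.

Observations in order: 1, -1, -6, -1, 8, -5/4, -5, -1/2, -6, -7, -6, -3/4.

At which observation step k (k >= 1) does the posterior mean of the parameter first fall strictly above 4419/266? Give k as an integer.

k = 5

obs 1: x=1 → posterior Inverse-Gamma(13/6, 39/4)
obs 2: x=-1 → posterior Inverse-Gamma(8/3, 47/4)
obs 3: x=-6 → posterior Inverse-Gamma(19/6, 65/4)
obs 4: x=-1 → posterior Inverse-Gamma(11/3, 73/4)
obs 5: x=8 → posterior Inverse-Gamma(25/6, 315/4)
obs 6: x=-5/4 → posterior Inverse-Gamma(14/3, 2569/32)
obs 7: x=-5 → posterior Inverse-Gamma(31/6, 2633/32)
obs 8: x=-1/2 → posterior Inverse-Gamma(17/3, 2733/32)
obs 9: x=-6 → posterior Inverse-Gamma(37/6, 2877/32)
obs 10: x=-7 → posterior Inverse-Gamma(20/3, 3133/32)
obs 11: x=-6 → posterior Inverse-Gamma(43/6, 3277/32)
obs 12: x=-3/4 → posterior Inverse-Gamma(23/3, 1679/16)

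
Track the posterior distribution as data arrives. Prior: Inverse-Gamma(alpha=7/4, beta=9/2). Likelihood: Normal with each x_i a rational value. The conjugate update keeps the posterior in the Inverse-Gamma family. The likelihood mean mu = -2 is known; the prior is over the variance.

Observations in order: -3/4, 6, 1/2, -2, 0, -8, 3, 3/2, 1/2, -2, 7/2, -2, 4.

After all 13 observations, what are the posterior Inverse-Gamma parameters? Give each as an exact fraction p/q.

alpha=33/4, beta=3689/32

obs 1: x=-3/4 → posterior Inverse-Gamma(9/4, 169/32)
obs 2: x=6 → posterior Inverse-Gamma(11/4, 1193/32)
obs 3: x=1/2 → posterior Inverse-Gamma(13/4, 1293/32)
obs 4: x=-2 → posterior Inverse-Gamma(15/4, 1293/32)
obs 5: x=0 → posterior Inverse-Gamma(17/4, 1357/32)
obs 6: x=-8 → posterior Inverse-Gamma(19/4, 1933/32)
obs 7: x=3 → posterior Inverse-Gamma(21/4, 2333/32)
obs 8: x=3/2 → posterior Inverse-Gamma(23/4, 2529/32)
obs 9: x=1/2 → posterior Inverse-Gamma(25/4, 2629/32)
obs 10: x=-2 → posterior Inverse-Gamma(27/4, 2629/32)
obs 11: x=7/2 → posterior Inverse-Gamma(29/4, 3113/32)
obs 12: x=-2 → posterior Inverse-Gamma(31/4, 3113/32)
obs 13: x=4 → posterior Inverse-Gamma(33/4, 3689/32)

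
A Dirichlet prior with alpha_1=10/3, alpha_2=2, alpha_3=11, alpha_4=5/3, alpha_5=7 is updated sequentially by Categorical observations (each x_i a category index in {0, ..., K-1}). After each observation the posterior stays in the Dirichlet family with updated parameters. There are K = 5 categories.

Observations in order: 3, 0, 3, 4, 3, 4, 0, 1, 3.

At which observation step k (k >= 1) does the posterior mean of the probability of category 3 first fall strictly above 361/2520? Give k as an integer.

obs 1: x=3 → posterior Dirichlet(10/3, 2, 11, 8/3, 7)
obs 2: x=0 → posterior Dirichlet(13/3, 2, 11, 8/3, 7)
obs 3: x=3 → posterior Dirichlet(13/3, 2, 11, 11/3, 7)
obs 4: x=4 → posterior Dirichlet(13/3, 2, 11, 11/3, 8)
obs 5: x=3 → posterior Dirichlet(13/3, 2, 11, 14/3, 8)
obs 6: x=4 → posterior Dirichlet(13/3, 2, 11, 14/3, 9)
obs 7: x=0 → posterior Dirichlet(16/3, 2, 11, 14/3, 9)
obs 8: x=1 → posterior Dirichlet(16/3, 3, 11, 14/3, 9)
obs 9: x=3 → posterior Dirichlet(16/3, 3, 11, 17/3, 9)

k = 5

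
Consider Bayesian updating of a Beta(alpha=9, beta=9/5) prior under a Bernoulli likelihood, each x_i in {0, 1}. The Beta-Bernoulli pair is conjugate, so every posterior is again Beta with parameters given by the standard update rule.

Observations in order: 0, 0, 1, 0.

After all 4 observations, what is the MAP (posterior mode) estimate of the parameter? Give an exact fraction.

45/64

obs 1: x=0 → posterior Beta(9, 14/5)
obs 2: x=0 → posterior Beta(9, 19/5)
obs 3: x=1 → posterior Beta(10, 19/5)
obs 4: x=0 → posterior Beta(10, 24/5)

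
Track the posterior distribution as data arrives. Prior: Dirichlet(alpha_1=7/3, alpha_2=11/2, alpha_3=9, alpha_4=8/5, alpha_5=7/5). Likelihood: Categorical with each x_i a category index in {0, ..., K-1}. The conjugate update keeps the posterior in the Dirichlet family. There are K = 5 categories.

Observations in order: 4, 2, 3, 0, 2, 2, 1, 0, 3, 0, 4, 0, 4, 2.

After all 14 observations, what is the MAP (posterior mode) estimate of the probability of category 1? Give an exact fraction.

33/173

obs 1: x=4 → posterior Dirichlet(7/3, 11/2, 9, 8/5, 12/5)
obs 2: x=2 → posterior Dirichlet(7/3, 11/2, 10, 8/5, 12/5)
obs 3: x=3 → posterior Dirichlet(7/3, 11/2, 10, 13/5, 12/5)
obs 4: x=0 → posterior Dirichlet(10/3, 11/2, 10, 13/5, 12/5)
obs 5: x=2 → posterior Dirichlet(10/3, 11/2, 11, 13/5, 12/5)
obs 6: x=2 → posterior Dirichlet(10/3, 11/2, 12, 13/5, 12/5)
obs 7: x=1 → posterior Dirichlet(10/3, 13/2, 12, 13/5, 12/5)
obs 8: x=0 → posterior Dirichlet(13/3, 13/2, 12, 13/5, 12/5)
obs 9: x=3 → posterior Dirichlet(13/3, 13/2, 12, 18/5, 12/5)
obs 10: x=0 → posterior Dirichlet(16/3, 13/2, 12, 18/5, 12/5)
obs 11: x=4 → posterior Dirichlet(16/3, 13/2, 12, 18/5, 17/5)
obs 12: x=0 → posterior Dirichlet(19/3, 13/2, 12, 18/5, 17/5)
obs 13: x=4 → posterior Dirichlet(19/3, 13/2, 12, 18/5, 22/5)
obs 14: x=2 → posterior Dirichlet(19/3, 13/2, 13, 18/5, 22/5)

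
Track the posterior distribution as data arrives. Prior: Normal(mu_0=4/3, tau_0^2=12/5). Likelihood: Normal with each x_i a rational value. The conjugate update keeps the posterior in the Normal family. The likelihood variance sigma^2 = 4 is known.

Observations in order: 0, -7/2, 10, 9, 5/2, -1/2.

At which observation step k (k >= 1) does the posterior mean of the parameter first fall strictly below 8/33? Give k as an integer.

obs 1: x=0 → posterior Normal(5/6, 3/2)
obs 2: x=-7/2 → posterior Normal(-23/66, 12/11)
obs 3: x=10 → posterior Normal(157/84, 6/7)
obs 4: x=9 → posterior Normal(319/102, 12/17)
obs 5: x=5/2 → posterior Normal(91/30, 3/5)
obs 6: x=-1/2 → posterior Normal(355/138, 12/23)

k = 2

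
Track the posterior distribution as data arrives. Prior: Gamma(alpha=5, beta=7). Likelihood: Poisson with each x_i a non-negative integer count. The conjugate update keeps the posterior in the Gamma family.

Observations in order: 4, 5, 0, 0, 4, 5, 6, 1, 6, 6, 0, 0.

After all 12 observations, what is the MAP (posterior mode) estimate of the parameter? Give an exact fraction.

obs 1: x=4 → posterior Gamma(9, 8)
obs 2: x=5 → posterior Gamma(14, 9)
obs 3: x=0 → posterior Gamma(14, 10)
obs 4: x=0 → posterior Gamma(14, 11)
obs 5: x=4 → posterior Gamma(18, 12)
obs 6: x=5 → posterior Gamma(23, 13)
obs 7: x=6 → posterior Gamma(29, 14)
obs 8: x=1 → posterior Gamma(30, 15)
obs 9: x=6 → posterior Gamma(36, 16)
obs 10: x=6 → posterior Gamma(42, 17)
obs 11: x=0 → posterior Gamma(42, 18)
obs 12: x=0 → posterior Gamma(42, 19)

41/19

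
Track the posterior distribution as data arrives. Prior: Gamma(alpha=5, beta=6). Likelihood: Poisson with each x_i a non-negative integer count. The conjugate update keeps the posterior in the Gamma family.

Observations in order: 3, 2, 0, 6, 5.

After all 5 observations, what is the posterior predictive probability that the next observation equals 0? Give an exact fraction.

7400249944258160101211/46005119909369701466112

obs 1: x=3 → posterior Gamma(8, 7)
obs 2: x=2 → posterior Gamma(10, 8)
obs 3: x=0 → posterior Gamma(10, 9)
obs 4: x=6 → posterior Gamma(16, 10)
obs 5: x=5 → posterior Gamma(21, 11)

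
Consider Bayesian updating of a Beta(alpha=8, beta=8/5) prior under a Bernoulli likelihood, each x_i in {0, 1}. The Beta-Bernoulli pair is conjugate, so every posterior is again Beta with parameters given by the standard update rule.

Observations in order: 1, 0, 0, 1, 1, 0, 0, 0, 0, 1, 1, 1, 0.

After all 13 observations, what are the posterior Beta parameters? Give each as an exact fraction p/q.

obs 1: x=1 → posterior Beta(9, 8/5)
obs 2: x=0 → posterior Beta(9, 13/5)
obs 3: x=0 → posterior Beta(9, 18/5)
obs 4: x=1 → posterior Beta(10, 18/5)
obs 5: x=1 → posterior Beta(11, 18/5)
obs 6: x=0 → posterior Beta(11, 23/5)
obs 7: x=0 → posterior Beta(11, 28/5)
obs 8: x=0 → posterior Beta(11, 33/5)
obs 9: x=0 → posterior Beta(11, 38/5)
obs 10: x=1 → posterior Beta(12, 38/5)
obs 11: x=1 → posterior Beta(13, 38/5)
obs 12: x=1 → posterior Beta(14, 38/5)
obs 13: x=0 → posterior Beta(14, 43/5)

alpha=14, beta=43/5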